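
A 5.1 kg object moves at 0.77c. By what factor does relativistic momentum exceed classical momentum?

p_rel = γmv, p_class = mv
Ratio = γ = 1/√(1 - 0.77²) = 1.567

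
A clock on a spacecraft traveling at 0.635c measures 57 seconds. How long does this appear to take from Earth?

Proper time Δt₀ = 57 seconds
γ = 1/√(1 - 0.635²) = 1.2945
Δt = γΔt₀ = 1.2945 × 57 = 73.79 seconds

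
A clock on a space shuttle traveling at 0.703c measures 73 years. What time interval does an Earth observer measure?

Proper time Δt₀ = 73 years
γ = 1/√(1 - 0.703²) = 1.406
Δt = γΔt₀ = 1.406 × 73 = 102.6 years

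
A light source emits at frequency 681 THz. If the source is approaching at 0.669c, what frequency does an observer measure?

β = v/c = 0.669
(1+β)/(1-β) = 1.669/0.331 = 5.0423
Doppler factor = √(5.0423) = 2.2455
f_obs = 681 × 2.2455 = 1529 THz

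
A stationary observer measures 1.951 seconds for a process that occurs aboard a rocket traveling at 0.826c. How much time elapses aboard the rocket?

Dilated time Δt = 1.951 seconds
γ = 1/√(1 - 0.826²) = 1.774
Δt₀ = Δt/γ = 1.951/1.774 = 1.100 seconds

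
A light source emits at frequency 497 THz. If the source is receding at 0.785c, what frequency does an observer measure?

β = v/c = 0.785
(1-β)/(1+β) = 0.215/1.785 = 0.12045
Doppler factor = √(0.12045) = 0.3471
f_obs = 497 × 0.3471 = 172.5 THz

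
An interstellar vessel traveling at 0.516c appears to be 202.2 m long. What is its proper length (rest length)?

Contracted length L = 202.2 m
γ = 1/√(1 - 0.516²) = 1.16742
L₀ = γL = 1.16742 × 202.2 = 236.1 m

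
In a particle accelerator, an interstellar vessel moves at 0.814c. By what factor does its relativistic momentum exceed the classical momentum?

p_rel = γmv, p_class = mv
Ratio = γ = 1/√(1 - 0.814²)
= 1/√(0.337404) = 1.722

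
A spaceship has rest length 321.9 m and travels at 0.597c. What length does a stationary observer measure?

Proper length L₀ = 321.9 m
γ = 1/√(1 - 0.597²) = 1.2465
L = L₀/γ = 321.9/1.2465 = 258.2 m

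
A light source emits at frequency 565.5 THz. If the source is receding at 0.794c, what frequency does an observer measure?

β = v/c = 0.794
(1-β)/(1+β) = 0.206/1.794 = 0.11483
Doppler factor = √(0.11483) = 0.3389
f_obs = 565.5 × 0.3389 = 191.6 THz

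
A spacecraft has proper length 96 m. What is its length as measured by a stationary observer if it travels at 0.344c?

Proper length L₀ = 96 m
γ = 1/√(1 - 0.344²) = 1.065
L = L₀/γ = 96/1.065 = 90.14 m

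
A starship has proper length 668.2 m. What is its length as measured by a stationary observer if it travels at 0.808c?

Proper length L₀ = 668.2 m
γ = 1/√(1 - 0.808²) = 1.6973
L = L₀/γ = 668.2/1.6973 = 393.7 m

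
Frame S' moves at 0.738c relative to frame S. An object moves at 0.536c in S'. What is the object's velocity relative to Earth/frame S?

u = (u' + v)/(1 + u'v/c²)
Numerator: 0.536 + 0.738 = 1.274
Denominator: 1 + 0.395568 = 1.395568
u = 1.274/1.395568 = 0.9129c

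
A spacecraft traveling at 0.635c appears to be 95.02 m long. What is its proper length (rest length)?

Contracted length L = 95.02 m
γ = 1/√(1 - 0.635²) = 1.294
L₀ = γL = 1.294 × 95.02 = 123.0 m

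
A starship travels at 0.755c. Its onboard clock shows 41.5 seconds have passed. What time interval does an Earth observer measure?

Proper time Δt₀ = 41.5 seconds
γ = 1/√(1 - 0.755²) = 1.525
Δt = γΔt₀ = 1.525 × 41.5 = 63.29 seconds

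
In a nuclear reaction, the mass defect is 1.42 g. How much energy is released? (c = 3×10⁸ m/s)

Convert mass defect: Δm = 1.42 g = 0.00142 kg
E = Δm·c² = 0.00142 × (3×10⁸)²
= 0.00142 × 9×10¹⁶ = 1.278×10¹⁴ J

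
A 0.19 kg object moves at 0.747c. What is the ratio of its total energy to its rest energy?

E = γmc², E₀ = mc²
E/E₀ = γ = 1/√(1 - 0.747²) = 1.504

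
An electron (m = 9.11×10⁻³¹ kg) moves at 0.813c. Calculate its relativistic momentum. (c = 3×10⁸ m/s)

γ = 1/√(1 - 0.813²) = 1.7174
v = 0.813 × 3×10⁸ = 2.439×10⁸ m/s
p = γmv = 1.7174 × 9.11×10⁻³¹ × 2.439×10⁸ = 3.816×10⁻²² kg·m/s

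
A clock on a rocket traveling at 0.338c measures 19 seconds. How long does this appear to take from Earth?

Proper time Δt₀ = 19 seconds
γ = 1/√(1 - 0.338²) = 1.0625
Δt = γΔt₀ = 1.0625 × 19 = 20.19 seconds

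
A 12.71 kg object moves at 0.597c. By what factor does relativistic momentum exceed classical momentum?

p_rel = γmv, p_class = mv
Ratio = γ = 1/√(1 - 0.597²) = 1.247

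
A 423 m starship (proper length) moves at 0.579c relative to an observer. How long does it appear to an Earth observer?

Proper length L₀ = 423 m
γ = 1/√(1 - 0.579²) = 1.2265
L = L₀/γ = 423/1.2265 = 344.9 m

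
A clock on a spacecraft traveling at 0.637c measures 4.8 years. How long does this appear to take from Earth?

Proper time Δt₀ = 4.8 years
γ = 1/√(1 - 0.637²) = 1.2972
Δt = γΔt₀ = 1.2972 × 4.8 = 6.227 years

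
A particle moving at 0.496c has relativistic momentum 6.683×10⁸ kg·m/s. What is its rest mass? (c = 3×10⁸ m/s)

γ = 1/√(1 - 0.496²) = 1.1516
v = 0.496 × 3×10⁸ = 1.488×10⁸ m/s
m = p/(γv) = 6.683×10⁸/(1.1516 × 1.488×10⁸) = 3.900 kg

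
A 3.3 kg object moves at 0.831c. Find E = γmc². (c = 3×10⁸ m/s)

γ = 1/√(1 - 0.831²) = 1.7977
mc² = 3.3 × (3×10⁸)² = 2.970×10¹⁷ J
E = γmc² = 1.7977 × 2.970×10¹⁷ = 5.339×10¹⁷ J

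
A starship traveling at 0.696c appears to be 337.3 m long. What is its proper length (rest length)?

Contracted length L = 337.3 m
γ = 1/√(1 - 0.696²) = 1.392677
L₀ = γL = 1.392677 × 337.3 = 469.7 m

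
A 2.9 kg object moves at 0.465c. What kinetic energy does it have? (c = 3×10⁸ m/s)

γ = 1/√(1 - 0.465²) = 1.12955
γ - 1 = 0.12955
KE = (γ-1)mc² = 0.12955 × 2.9 × (3×10⁸)² = 3.381×10¹⁶ J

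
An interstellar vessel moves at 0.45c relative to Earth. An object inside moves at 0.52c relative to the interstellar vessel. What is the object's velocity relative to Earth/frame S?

u = (u' + v)/(1 + u'v/c²)
Numerator: 0.52 + 0.45 = 0.97
Denominator: 1 + 0.234 = 1.234
u = 0.97/1.234 = 0.7861c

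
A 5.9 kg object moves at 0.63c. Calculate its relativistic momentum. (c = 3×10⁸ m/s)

γ = 1/√(1 - 0.63²) = 1.288
v = 0.63 × 3×10⁸ = 1.890×10⁸ m/s
p = γmv = 1.288 × 5.9 × 1.890×10⁸ = 1.436×10⁹ kg·m/s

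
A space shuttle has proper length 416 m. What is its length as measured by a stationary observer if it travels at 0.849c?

Proper length L₀ = 416 m
γ = 1/√(1 - 0.849²) = 1.893
L = L₀/γ = 416/1.893 = 219.8 m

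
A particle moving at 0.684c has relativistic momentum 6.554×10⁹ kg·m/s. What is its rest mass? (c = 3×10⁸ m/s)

γ = 1/√(1 - 0.684²) = 1.371
v = 0.684 × 3×10⁸ = 2.052×10⁸ m/s
m = p/(γv) = 6.554×10⁹/(1.371 × 2.052×10⁸) = 23.30 kg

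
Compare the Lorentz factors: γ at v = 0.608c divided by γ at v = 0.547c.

γ₁ = 1/√(1 - 0.608²) = 1.260
γ₂ = 1/√(1 - 0.547²) = 1.195
γ₁/γ₂ = 1.260/1.195 = 1.054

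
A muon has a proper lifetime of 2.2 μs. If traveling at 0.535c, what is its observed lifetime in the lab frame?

Proper lifetime τ₀ = 2.2 μs
γ = 1/√(1 - 0.535²) = 1.1836
τ = γτ₀ = 1.1836 × 2.2 μs = 2.604 μs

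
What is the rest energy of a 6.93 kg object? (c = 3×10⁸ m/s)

c² = (3×10⁸)² = 9.000×10¹⁶ m²/s²
E₀ = mc² = 6.93 × 9.000×10¹⁶ = 6.237×10¹⁷ J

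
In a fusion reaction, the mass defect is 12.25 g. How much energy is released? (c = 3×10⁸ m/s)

Convert mass defect: Δm = 12.25 g = 0.01225 kg
E = Δm·c² = 0.01225 × (3×10⁸)²
= 0.01225 × 9×10¹⁶ = 1.103×10¹⁵ J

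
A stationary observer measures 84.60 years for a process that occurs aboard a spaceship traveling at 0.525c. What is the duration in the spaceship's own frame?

Dilated time Δt = 84.60 years
γ = 1/√(1 - 0.525²) = 1.175
Δt₀ = Δt/γ = 84.60/1.175 = 72.00 years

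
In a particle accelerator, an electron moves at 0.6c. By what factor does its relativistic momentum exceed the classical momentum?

p_rel = γmv, p_class = mv
Ratio = γ = 1/√(1 - 0.6²)
= 1/√(0.64) = 1.250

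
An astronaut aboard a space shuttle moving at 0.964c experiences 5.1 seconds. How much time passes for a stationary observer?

Proper time Δt₀ = 5.1 seconds
γ = 1/√(1 - 0.964²) = 3.761
Δt = γΔt₀ = 3.761 × 5.1 = 19.18 seconds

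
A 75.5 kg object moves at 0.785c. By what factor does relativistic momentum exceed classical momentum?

p_rel = γmv, p_class = mv
Ratio = γ = 1/√(1 - 0.785²) = 1.614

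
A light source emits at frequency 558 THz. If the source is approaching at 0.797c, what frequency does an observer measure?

β = v/c = 0.797
(1+β)/(1-β) = 1.797/0.203 = 8.852
Doppler factor = √(8.852) = 2.975
f_obs = 558 × 2.975 = 1660 THz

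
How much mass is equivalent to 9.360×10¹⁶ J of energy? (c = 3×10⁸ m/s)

From E = mc², we get m = E/c²
c² = (3×10⁸)² = 9×10¹⁶ m²/s²
m = 9.360×10¹⁶ / 9×10¹⁶ = 1.040 kg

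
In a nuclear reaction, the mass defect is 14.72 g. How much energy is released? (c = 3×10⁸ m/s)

Convert mass defect: Δm = 14.72 g = 0.01472 kg
E = Δm·c² = 0.01472 × (3×10⁸)²
= 0.01472 × 9×10¹⁶ = 1.325×10¹⁵ J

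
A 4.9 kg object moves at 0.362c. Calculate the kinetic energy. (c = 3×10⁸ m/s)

γ = 1/√(1 - 0.362²) = 1.07276
γ - 1 = 0.07276
KE = (γ-1)mc² = 0.07276 × 4.9 × (3×10⁸)² = 3.209×10¹⁶ J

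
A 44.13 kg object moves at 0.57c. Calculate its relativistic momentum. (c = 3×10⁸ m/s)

γ = 1/√(1 - 0.57²) = 1.217
v = 0.57 × 3×10⁸ = 1.710×10⁸ m/s
p = γmv = 1.217 × 44.13 × 1.710×10⁸ = 9.184×10⁹ kg·m/s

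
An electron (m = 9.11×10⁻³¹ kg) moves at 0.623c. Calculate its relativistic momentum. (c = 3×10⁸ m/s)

γ = 1/√(1 - 0.623²) = 1.2784
v = 0.623 × 3×10⁸ = 1.869×10⁸ m/s
p = γmv = 1.2784 × 9.11×10⁻³¹ × 1.869×10⁸ = 2.177×10⁻²² kg·m/s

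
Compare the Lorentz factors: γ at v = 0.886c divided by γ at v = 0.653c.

γ₁ = 1/√(1 - 0.886²) = 2.1566
γ₂ = 1/√(1 - 0.653²) = 1.3204
γ₁/γ₂ = 2.1566/1.3204 = 1.633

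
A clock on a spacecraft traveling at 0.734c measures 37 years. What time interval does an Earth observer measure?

Proper time Δt₀ = 37 years
γ = 1/√(1 - 0.734²) = 1.4724
Δt = γΔt₀ = 1.4724 × 37 = 54.48 years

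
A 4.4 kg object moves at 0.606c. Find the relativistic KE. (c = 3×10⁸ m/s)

γ = 1/√(1 - 0.606²) = 1.2571
γ - 1 = 0.2571
KE = (γ-1)mc² = 0.2571 × 4.4 × (3×10⁸)² = 1.018×10¹⁷ J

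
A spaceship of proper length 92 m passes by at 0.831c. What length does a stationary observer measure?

Proper length L₀ = 92 m
γ = 1/√(1 - 0.831²) = 1.7977
L = L₀/γ = 92/1.7977 = 51.18 m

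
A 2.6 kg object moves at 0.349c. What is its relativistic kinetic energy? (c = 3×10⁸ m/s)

γ = 1/√(1 - 0.349²) = 1.0671
γ - 1 = 0.06710
KE = (γ-1)mc² = 0.06710 × 2.6 × (3×10⁸)² = 1.570×10¹⁶ J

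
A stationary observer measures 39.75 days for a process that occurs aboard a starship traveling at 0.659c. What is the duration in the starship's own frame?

Dilated time Δt = 39.75 days
γ = 1/√(1 - 0.659²) = 1.3295
Δt₀ = Δt/γ = 39.75/1.3295 = 29.90 days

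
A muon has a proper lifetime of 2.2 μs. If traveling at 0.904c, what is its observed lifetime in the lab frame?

Proper lifetime τ₀ = 2.2 μs
γ = 1/√(1 - 0.904²) = 2.339
τ = γτ₀ = 2.339 × 2.2 μs = 5.146 μs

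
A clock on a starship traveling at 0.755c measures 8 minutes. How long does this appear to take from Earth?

Proper time Δt₀ = 8 minutes
γ = 1/√(1 - 0.755²) = 1.525
Δt = γΔt₀ = 1.525 × 8 = 12.20 minutes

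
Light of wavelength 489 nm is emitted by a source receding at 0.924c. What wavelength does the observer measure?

β = 0.924
Wavelength Doppler factor = √(1.924/0.076) = √(25.3158) = 5.031
λ_obs = 489 × 5.031 = 2460 nm (redshift)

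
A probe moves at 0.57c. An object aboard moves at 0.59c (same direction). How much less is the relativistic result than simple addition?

Classical: u' + v = 0.59 + 0.57 = 1.16c
Relativistic: u = (0.59 + 0.57)/(1 + 0.3363) = 1.16/1.3363 = 0.8681c
Difference: 1.16 - 0.8681 = 0.2919c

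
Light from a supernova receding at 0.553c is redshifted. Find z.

β = 0.553
(1+β)/(1-β) = 1.553/0.447 = 3.474
√(3.474) = 1.8639
z = 1.8639 - 1 = 0.8639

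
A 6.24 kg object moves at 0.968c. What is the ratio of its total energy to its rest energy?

E = γmc², E₀ = mc²
E/E₀ = γ = 1/√(1 - 0.968²) = 3.985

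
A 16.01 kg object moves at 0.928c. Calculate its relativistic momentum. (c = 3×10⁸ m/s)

γ = 1/√(1 - 0.928²) = 2.684
v = 0.928 × 3×10⁸ = 2.784×10⁸ m/s
p = γmv = 2.684 × 16.01 × 2.784×10⁸ = 1.196×10¹⁰ kg·m/s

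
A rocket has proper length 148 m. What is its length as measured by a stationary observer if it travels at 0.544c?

Proper length L₀ = 148 m
γ = 1/√(1 - 0.544²) = 1.192
L = L₀/γ = 148/1.192 = 124.2 m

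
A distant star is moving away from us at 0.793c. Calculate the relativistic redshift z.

β = 0.793
(1+β)/(1-β) = 1.793/0.207 = 8.662
√(8.662) = 2.943
z = 2.943 - 1 = 1.943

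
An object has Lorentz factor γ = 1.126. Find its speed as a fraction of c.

From γ = 1/√(1 - v²/c²):
1/γ² = 1/1.126² = 0.7887
v²/c² = 1 - 0.7887 = 0.2113
v/c = √(0.2113) = 0.4597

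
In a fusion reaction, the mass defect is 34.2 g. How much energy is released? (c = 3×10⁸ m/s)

Convert mass defect: Δm = 34.2 g = 0.0342 kg
E = Δm·c² = 0.0342 × (3×10⁸)²
= 0.0342 × 9×10¹⁶ = 3.078×10¹⁵ J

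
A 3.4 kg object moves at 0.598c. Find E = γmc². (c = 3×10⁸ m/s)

γ = 1/√(1 - 0.598²) = 1.2477
mc² = 3.4 × (3×10⁸)² = 3.060×10¹⁷ J
E = γmc² = 1.2477 × 3.060×10¹⁷ = 3.818×10¹⁷ J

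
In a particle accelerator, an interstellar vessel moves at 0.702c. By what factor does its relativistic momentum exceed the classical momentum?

p_rel = γmv, p_class = mv
Ratio = γ = 1/√(1 - 0.702²)
= 1/√(0.507196) = 1.404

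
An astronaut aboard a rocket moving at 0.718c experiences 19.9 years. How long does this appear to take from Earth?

Proper time Δt₀ = 19.9 years
γ = 1/√(1 - 0.718²) = 1.4367
Δt = γΔt₀ = 1.4367 × 19.9 = 28.59 years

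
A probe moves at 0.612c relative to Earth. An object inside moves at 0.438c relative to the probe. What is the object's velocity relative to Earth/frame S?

u = (u' + v)/(1 + u'v/c²)
Numerator: 0.438 + 0.612 = 1.05
Denominator: 1 + 0.268056 = 1.268056
u = 1.05/1.268056 = 0.8280c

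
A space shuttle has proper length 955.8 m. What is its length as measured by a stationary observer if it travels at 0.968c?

Proper length L₀ = 955.8 m
γ = 1/√(1 - 0.968²) = 3.9849
L = L₀/γ = 955.8/3.9849 = 239.9 m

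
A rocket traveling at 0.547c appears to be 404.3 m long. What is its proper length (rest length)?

Contracted length L = 404.3 m
γ = 1/√(1 - 0.547²) = 1.1946
L₀ = γL = 1.1946 × 404.3 = 483.0 m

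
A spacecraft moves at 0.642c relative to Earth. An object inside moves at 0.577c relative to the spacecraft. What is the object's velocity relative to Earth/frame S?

u = (u' + v)/(1 + u'v/c²)
Numerator: 0.577 + 0.642 = 1.219
Denominator: 1 + 0.370434 = 1.370434
u = 1.219/1.370434 = 0.8895c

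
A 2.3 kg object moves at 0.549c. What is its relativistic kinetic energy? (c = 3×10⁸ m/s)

γ = 1/√(1 - 0.549²) = 1.19643
γ - 1 = 0.19643
KE = (γ-1)mc² = 0.19643 × 2.3 × (3×10⁸)² = 4.066×10¹⁶ J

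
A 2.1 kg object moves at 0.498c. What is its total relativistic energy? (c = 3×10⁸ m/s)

γ = 1/√(1 - 0.498²) = 1.153
mc² = 2.1 × (3×10⁸)² = 1.890×10¹⁷ J
E = γmc² = 1.153 × 1.890×10¹⁷ = 2.179×10¹⁷ J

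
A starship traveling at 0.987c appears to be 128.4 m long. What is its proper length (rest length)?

Contracted length L = 128.4 m
γ = 1/√(1 - 0.987²) = 6.222
L₀ = γL = 6.222 × 128.4 = 798.9 m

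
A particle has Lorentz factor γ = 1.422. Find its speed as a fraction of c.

From γ = 1/√(1 - v²/c²):
1/γ² = 1/1.422² = 0.4945
v²/c² = 1 - 0.4945 = 0.5055
v/c = √(0.5055) = 0.7110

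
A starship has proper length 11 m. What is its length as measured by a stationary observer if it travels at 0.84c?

Proper length L₀ = 11 m
γ = 1/√(1 - 0.84²) = 1.84302
L = L₀/γ = 11/1.84302 = 5.968 m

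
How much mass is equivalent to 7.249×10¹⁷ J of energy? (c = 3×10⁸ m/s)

From E = mc², we get m = E/c²
c² = (3×10⁸)² = 9×10¹⁶ m²/s²
m = 7.249×10¹⁷ / 9×10¹⁶ = 8.054 kg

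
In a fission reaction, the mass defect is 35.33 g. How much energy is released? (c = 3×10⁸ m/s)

Convert mass defect: Δm = 35.33 g = 0.03533 kg
E = Δm·c² = 0.03533 × (3×10⁸)²
= 0.03533 × 9×10¹⁶ = 3.180×10¹⁵ J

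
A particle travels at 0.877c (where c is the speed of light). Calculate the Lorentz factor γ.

v/c = 0.877, so (v/c)² = 0.769129
1 - (v/c)² = 0.230871
γ = 1/√(0.230871) = 2.081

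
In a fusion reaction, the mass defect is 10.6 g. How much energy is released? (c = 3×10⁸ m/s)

Convert mass defect: Δm = 10.6 g = 0.0106 kg
E = Δm·c² = 0.0106 × (3×10⁸)²
= 0.0106 × 9×10¹⁶ = 9.540×10¹⁴ J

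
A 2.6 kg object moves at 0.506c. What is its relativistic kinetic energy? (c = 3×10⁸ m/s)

γ = 1/√(1 - 0.506²) = 1.15938
γ - 1 = 0.15938
KE = (γ-1)mc² = 0.15938 × 2.6 × (3×10⁸)² = 3.729×10¹⁶ J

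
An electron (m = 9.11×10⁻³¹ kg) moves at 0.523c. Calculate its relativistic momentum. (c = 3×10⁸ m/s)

γ = 1/√(1 - 0.523²) = 1.173
v = 0.523 × 3×10⁸ = 1.569×10⁸ m/s
p = γmv = 1.173 × 9.11×10⁻³¹ × 1.569×10⁸ = 1.677×10⁻²² kg·m/s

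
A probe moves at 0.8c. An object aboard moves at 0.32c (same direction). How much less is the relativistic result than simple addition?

Classical: u' + v = 0.32 + 0.8 = 1.12c
Relativistic: u = (0.32 + 0.8)/(1 + 0.256) = 1.12/1.256 = 0.8917c
Difference: 1.12 - 0.8917 = 0.2283c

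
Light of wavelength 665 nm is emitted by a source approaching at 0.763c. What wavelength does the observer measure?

β = 0.763
Wavelength Doppler factor = √(0.237/1.763) = √(0.1344) = 0.3666
λ_obs = 665 × 0.3666 = 243.8 nm (blueshift)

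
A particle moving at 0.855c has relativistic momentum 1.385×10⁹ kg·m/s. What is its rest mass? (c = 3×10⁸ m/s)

γ = 1/√(1 - 0.855²) = 1.9282
v = 0.855 × 3×10⁸ = 2.565×10⁸ m/s
m = p/(γv) = 1.385×10⁹/(1.9282 × 2.565×10⁸) = 2.800 kg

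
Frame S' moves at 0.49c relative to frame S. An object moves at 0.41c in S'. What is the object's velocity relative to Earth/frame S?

u = (u' + v)/(1 + u'v/c²)
Numerator: 0.41 + 0.49 = 0.9
Denominator: 1 + 0.2009 = 1.2009
u = 0.9/1.2009 = 0.7494c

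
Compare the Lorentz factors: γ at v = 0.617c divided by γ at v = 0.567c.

γ₁ = 1/√(1 - 0.617²) = 1.271
γ₂ = 1/√(1 - 0.567²) = 1.214
γ₁/γ₂ = 1.271/1.214 = 1.047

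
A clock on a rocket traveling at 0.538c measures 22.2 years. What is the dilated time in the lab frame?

Proper time Δt₀ = 22.2 years
γ = 1/√(1 - 0.538²) = 1.1863
Δt = γΔt₀ = 1.1863 × 22.2 = 26.34 years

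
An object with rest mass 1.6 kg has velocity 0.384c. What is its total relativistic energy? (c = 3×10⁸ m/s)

γ = 1/√(1 - 0.384²) = 1.083
mc² = 1.6 × (3×10⁸)² = 1.440×10¹⁷ J
E = γmc² = 1.083 × 1.440×10¹⁷ = 1.560×10¹⁷ J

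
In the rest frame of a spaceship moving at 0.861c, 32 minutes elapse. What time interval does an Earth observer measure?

Proper time Δt₀ = 32 minutes
γ = 1/√(1 - 0.861²) = 1.9662
Δt = γΔt₀ = 1.9662 × 32 = 62.92 minutes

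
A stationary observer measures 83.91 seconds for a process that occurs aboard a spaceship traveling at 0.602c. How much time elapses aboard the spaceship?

Dilated time Δt = 83.91 seconds
γ = 1/√(1 - 0.602²) = 1.2524
Δt₀ = Δt/γ = 83.91/1.2524 = 67.00 seconds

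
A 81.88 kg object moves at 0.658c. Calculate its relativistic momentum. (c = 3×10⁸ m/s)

γ = 1/√(1 - 0.658²) = 1.328
v = 0.658 × 3×10⁸ = 1.974×10⁸ m/s
p = γmv = 1.328 × 81.88 × 1.974×10⁸ = 2.146×10¹⁰ kg·m/s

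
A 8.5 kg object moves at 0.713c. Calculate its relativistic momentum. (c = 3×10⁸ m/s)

γ = 1/√(1 - 0.713²) = 1.426
v = 0.713 × 3×10⁸ = 2.139×10⁸ m/s
p = γmv = 1.426 × 8.5 × 2.139×10⁸ = 2.593×10⁹ kg·m/s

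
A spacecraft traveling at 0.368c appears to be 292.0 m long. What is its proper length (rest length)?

Contracted length L = 292.0 m
γ = 1/√(1 - 0.368²) = 1.0755
L₀ = γL = 1.0755 × 292.0 = 314.0 m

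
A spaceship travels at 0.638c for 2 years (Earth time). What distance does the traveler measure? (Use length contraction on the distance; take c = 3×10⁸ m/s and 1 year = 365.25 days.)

Earth distance: d = v × t = 0.638c × 2 yr = 1.2080×10¹⁶ m
γ = 1.2986
d' = d/γ = 1.2080×10¹⁶/1.2986 = 9.302×10¹⁵ m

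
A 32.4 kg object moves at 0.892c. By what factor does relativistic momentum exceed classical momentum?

p_rel = γmv, p_class = mv
Ratio = γ = 1/√(1 - 0.892²) = 2.212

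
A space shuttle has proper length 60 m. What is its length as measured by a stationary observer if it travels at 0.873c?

Proper length L₀ = 60 m
γ = 1/√(1 - 0.873²) = 2.0504
L = L₀/γ = 60/2.0504 = 29.26 m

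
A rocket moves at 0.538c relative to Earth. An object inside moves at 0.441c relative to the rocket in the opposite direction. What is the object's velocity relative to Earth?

Object's velocity in rocket frame is u' = -0.441c
u = (u' + v)/(1 + u'v/c²) = (v - 0.441)/(1 - 0.441·v/c²)
Numerator: 0.538 - 0.441 = 0.097
Denominator: 1 - 0.237258 = 0.762742
u = 0.097/0.762742 = 0.1272c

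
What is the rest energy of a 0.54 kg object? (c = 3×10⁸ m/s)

c² = (3×10⁸)² = 9.000×10¹⁶ m²/s²
E₀ = mc² = 0.54 × 9.000×10¹⁶ = 4.860×10¹⁶ J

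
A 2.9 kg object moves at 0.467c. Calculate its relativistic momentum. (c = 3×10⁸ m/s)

γ = 1/√(1 - 0.467²) = 1.131
v = 0.467 × 3×10⁸ = 1.401×10⁸ m/s
p = γmv = 1.131 × 2.9 × 1.401×10⁸ = 4.595×10⁸ kg·m/s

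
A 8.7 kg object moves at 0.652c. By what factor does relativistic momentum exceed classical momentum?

p_rel = γmv, p_class = mv
Ratio = γ = 1/√(1 - 0.652²) = 1.319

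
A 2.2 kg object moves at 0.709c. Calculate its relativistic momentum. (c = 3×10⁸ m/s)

γ = 1/√(1 - 0.709²) = 1.418
v = 0.709 × 3×10⁸ = 2.127×10⁸ m/s
p = γmv = 1.418 × 2.2 × 2.127×10⁸ = 6.635×10⁸ kg·m/s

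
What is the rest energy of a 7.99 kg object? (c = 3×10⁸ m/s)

c² = (3×10⁸)² = 9.000×10¹⁶ m²/s²
E₀ = mc² = 7.99 × 9.000×10¹⁶ = 7.191×10¹⁷ J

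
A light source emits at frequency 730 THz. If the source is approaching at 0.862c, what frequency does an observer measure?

β = v/c = 0.862
(1+β)/(1-β) = 1.862/0.138 = 13.49
Doppler factor = √(13.49) = 3.673
f_obs = 730 × 3.673 = 2681 THz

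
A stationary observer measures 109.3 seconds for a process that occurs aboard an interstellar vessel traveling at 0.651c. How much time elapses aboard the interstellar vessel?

Dilated time Δt = 109.3 seconds
γ = 1/√(1 - 0.651²) = 1.3174
Δt₀ = Δt/γ = 109.3/1.3174 = 82.97 seconds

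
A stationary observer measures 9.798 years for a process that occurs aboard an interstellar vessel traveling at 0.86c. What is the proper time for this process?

Dilated time Δt = 9.798 years
γ = 1/√(1 - 0.86²) = 1.9597
Δt₀ = Δt/γ = 9.798/1.9597 = 5.000 years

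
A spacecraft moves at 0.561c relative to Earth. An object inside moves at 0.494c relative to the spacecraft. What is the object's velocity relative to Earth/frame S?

u = (u' + v)/(1 + u'v/c²)
Numerator: 0.494 + 0.561 = 1.055
Denominator: 1 + 0.277134 = 1.277134
u = 1.055/1.277134 = 0.8261c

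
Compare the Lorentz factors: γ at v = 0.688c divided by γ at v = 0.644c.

γ₁ = 1/√(1 - 0.688²) = 1.378
γ₂ = 1/√(1 - 0.644²) = 1.307
γ₁/γ₂ = 1.378/1.307 = 1.054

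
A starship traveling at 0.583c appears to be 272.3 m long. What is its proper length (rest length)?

Contracted length L = 272.3 m
γ = 1/√(1 - 0.583²) = 1.2308
L₀ = γL = 1.2308 × 272.3 = 335.1 m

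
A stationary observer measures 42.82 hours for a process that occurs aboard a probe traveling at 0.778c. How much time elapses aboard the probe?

Dilated time Δt = 42.82 hours
γ = 1/√(1 - 0.778²) = 1.592
Δt₀ = Δt/γ = 42.82/1.592 = 26.90 hours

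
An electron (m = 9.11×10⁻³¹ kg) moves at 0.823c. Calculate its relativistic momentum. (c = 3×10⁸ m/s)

γ = 1/√(1 - 0.823²) = 1.7604
v = 0.823 × 3×10⁸ = 2.469×10⁸ m/s
p = γmv = 1.7604 × 9.11×10⁻³¹ × 2.469×10⁸ = 3.960×10⁻²² kg·m/s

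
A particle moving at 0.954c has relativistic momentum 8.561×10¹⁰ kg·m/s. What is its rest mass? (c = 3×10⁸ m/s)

γ = 1/√(1 - 0.954²) = 3.3355
v = 0.954 × 3×10⁸ = 2.862×10⁸ m/s
m = p/(γv) = 8.561×10¹⁰/(3.3355 × 2.862×10⁸) = 89.68 kg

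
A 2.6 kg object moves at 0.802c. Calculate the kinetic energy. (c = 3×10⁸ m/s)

γ = 1/√(1 - 0.802²) = 1.6741
γ - 1 = 0.6741
KE = (γ-1)mc² = 0.6741 × 2.6 × (3×10⁸)² = 1.577×10¹⁷ J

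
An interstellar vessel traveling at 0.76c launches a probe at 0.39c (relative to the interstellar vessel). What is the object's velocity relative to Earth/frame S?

u = (u' + v)/(1 + u'v/c²)
Numerator: 0.39 + 0.76 = 1.15
Denominator: 1 + 0.2964 = 1.2964
u = 1.15/1.2964 = 0.8871c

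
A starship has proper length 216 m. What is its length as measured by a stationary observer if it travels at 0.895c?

Proper length L₀ = 216 m
γ = 1/√(1 - 0.895²) = 2.2418
L = L₀/γ = 216/2.2418 = 96.35 m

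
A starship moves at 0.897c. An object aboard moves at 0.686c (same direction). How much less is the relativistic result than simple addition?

Classical: u' + v = 0.686 + 0.897 = 1.583c
Relativistic: u = (0.686 + 0.897)/(1 + 0.615342) = 1.583/1.615342 = 0.9800c
Difference: 1.583 - 0.9800 = 0.6030c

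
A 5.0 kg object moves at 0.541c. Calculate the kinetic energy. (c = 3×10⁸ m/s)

γ = 1/√(1 - 0.541²) = 1.18903
γ - 1 = 0.18903
KE = (γ-1)mc² = 0.18903 × 5.0 × (3×10⁸)² = 8.506×10¹⁶ J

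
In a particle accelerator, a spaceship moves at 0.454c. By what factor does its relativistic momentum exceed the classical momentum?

p_rel = γmv, p_class = mv
Ratio = γ = 1/√(1 - 0.454²)
= 1/√(0.793884) = 1.122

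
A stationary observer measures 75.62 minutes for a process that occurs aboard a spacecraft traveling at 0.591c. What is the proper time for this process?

Dilated time Δt = 75.62 minutes
γ = 1/√(1 - 0.591²) = 1.2397
Δt₀ = Δt/γ = 75.62/1.2397 = 61.00 minutes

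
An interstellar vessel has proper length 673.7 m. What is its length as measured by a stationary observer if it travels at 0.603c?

Proper length L₀ = 673.7 m
γ = 1/√(1 - 0.603²) = 1.25354
L = L₀/γ = 673.7/1.25354 = 537.4 m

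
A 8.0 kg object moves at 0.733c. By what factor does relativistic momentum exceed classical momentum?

p_rel = γmv, p_class = mv
Ratio = γ = 1/√(1 - 0.733²) = 1.470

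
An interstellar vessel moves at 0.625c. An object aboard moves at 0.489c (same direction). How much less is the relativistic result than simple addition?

Classical: u' + v = 0.489 + 0.625 = 1.114c
Relativistic: u = (0.489 + 0.625)/(1 + 0.305625) = 1.114/1.305625 = 0.8532c
Difference: 1.114 - 0.8532 = 0.2608c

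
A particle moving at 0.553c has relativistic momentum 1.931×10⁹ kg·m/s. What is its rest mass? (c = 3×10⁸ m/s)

γ = 1/√(1 - 0.553²) = 1.2002
v = 0.553 × 3×10⁸ = 1.659×10⁸ m/s
m = p/(γv) = 1.931×10⁹/(1.2002 × 1.659×10⁸) = 9.698 kg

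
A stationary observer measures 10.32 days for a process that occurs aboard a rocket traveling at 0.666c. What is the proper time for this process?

Dilated time Δt = 10.32 days
γ = 1/√(1 - 0.666²) = 1.3406
Δt₀ = Δt/γ = 10.32/1.3406 = 7.698 days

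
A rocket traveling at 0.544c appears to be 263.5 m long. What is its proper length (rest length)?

Contracted length L = 263.5 m
γ = 1/√(1 - 0.544²) = 1.1918
L₀ = γL = 1.1918 × 263.5 = 314.0 m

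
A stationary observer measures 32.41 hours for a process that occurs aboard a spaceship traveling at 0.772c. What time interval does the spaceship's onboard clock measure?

Dilated time Δt = 32.41 hours
γ = 1/√(1 - 0.772²) = 1.573
Δt₀ = Δt/γ = 32.41/1.573 = 20.60 hours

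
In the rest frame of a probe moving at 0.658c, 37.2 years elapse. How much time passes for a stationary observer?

Proper time Δt₀ = 37.2 years
γ = 1/√(1 - 0.658²) = 1.328
Δt = γΔt₀ = 1.328 × 37.2 = 49.40 years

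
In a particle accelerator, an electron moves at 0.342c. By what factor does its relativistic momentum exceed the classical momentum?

p_rel = γmv, p_class = mv
Ratio = γ = 1/√(1 - 0.342²)
= 1/√(0.883036) = 1.064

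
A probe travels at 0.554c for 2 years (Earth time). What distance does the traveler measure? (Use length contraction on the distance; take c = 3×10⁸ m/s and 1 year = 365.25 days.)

Earth distance: d = v × t = 0.554c × 2 yr = 1.0490×10¹⁶ m
γ = 1.2012
d' = d/γ = 1.0490×10¹⁶/1.2012 = 8.733×10¹⁵ m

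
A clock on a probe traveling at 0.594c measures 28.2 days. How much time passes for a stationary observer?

Proper time Δt₀ = 28.2 days
γ = 1/√(1 - 0.594²) = 1.243
Δt = γΔt₀ = 1.243 × 28.2 = 35.05 days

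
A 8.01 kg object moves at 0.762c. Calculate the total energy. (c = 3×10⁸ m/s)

γ = 1/√(1 - 0.762²) = 1.544
mc² = 8.01 × (3×10⁸)² = 7.209×10¹⁷ J
E = γmc² = 1.544 × 7.209×10¹⁷ = 1.113×10¹⁸ J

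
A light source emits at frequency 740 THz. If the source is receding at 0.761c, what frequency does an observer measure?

β = v/c = 0.761
(1-β)/(1+β) = 0.239/1.761 = 0.1357
Doppler factor = √(0.1357) = 0.3684
f_obs = 740 × 0.3684 = 272.6 THz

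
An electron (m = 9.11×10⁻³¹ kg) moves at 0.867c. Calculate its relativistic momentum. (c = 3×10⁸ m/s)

γ = 1/√(1 - 0.867²) = 2.0068
v = 0.867 × 3×10⁸ = 2.601×10⁸ m/s
p = γmv = 2.0068 × 9.11×10⁻³¹ × 2.601×10⁸ = 4.755×10⁻²² kg·m/s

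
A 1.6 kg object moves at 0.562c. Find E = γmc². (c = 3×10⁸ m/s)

γ = 1/√(1 - 0.562²) = 1.209
mc² = 1.6 × (3×10⁸)² = 1.440×10¹⁷ J
E = γmc² = 1.209 × 1.440×10¹⁷ = 1.741×10¹⁷ J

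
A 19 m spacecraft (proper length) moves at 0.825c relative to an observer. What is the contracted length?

Proper length L₀ = 19 m
γ = 1/√(1 - 0.825²) = 1.769
L = L₀/γ = 19/1.769 = 10.74 m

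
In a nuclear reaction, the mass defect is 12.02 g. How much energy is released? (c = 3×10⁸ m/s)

Convert mass defect: Δm = 12.02 g = 0.01202 kg
E = Δm·c² = 0.01202 × (3×10⁸)²
= 0.01202 × 9×10¹⁶ = 1.082×10¹⁵ J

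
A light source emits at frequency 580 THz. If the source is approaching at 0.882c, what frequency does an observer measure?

β = v/c = 0.882
(1+β)/(1-β) = 1.882/0.118 = 15.949
Doppler factor = √(15.949) = 3.9936
f_obs = 580 × 3.9936 = 2316 THz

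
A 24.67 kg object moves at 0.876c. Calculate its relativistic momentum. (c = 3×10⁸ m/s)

γ = 1/√(1 - 0.876²) = 2.073
v = 0.876 × 3×10⁸ = 2.628×10⁸ m/s
p = γmv = 2.073 × 24.67 × 2.628×10⁸ = 1.344×10¹⁰ kg·m/s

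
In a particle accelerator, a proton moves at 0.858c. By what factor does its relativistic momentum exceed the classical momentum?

p_rel = γmv, p_class = mv
Ratio = γ = 1/√(1 - 0.858²)
= 1/√(0.263836) = 1.947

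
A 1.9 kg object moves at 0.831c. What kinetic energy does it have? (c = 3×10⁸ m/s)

γ = 1/√(1 - 0.831²) = 1.7977
γ - 1 = 0.7977
KE = (γ-1)mc² = 0.7977 × 1.9 × (3×10⁸)² = 1.364×10¹⁷ J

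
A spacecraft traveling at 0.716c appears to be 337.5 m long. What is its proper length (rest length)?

Contracted length L = 337.5 m
γ = 1/√(1 - 0.716²) = 1.4325
L₀ = γL = 1.4325 × 337.5 = 483.5 m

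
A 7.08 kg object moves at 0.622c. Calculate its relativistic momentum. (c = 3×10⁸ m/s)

γ = 1/√(1 - 0.622²) = 1.277
v = 0.622 × 3×10⁸ = 1.866×10⁸ m/s
p = γmv = 1.277 × 7.08 × 1.866×10⁸ = 1.687×10⁹ kg·m/s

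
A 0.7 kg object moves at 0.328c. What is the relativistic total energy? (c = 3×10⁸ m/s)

γ = 1/√(1 - 0.328²) = 1.0586
mc² = 0.7 × (3×10⁸)² = 6.300×10¹⁶ J
E = γmc² = 1.0586 × 6.300×10¹⁶ = 6.669×10¹⁶ J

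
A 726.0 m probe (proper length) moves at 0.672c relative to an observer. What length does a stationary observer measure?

Proper length L₀ = 726.0 m
γ = 1/√(1 - 0.672²) = 1.35035
L = L₀/γ = 726.0/1.35035 = 537.6 m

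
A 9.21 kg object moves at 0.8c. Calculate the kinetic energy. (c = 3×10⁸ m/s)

γ = 1/√(1 - 0.8²) = 1.6667
γ - 1 = 0.6667
KE = (γ-1)mc² = 0.6667 × 9.21 × (3×10⁸)² = 5.526×10¹⁷ J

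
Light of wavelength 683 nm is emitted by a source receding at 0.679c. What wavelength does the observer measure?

β = 0.679
Wavelength Doppler factor = √(1.679/0.321) = √(5.231) = 2.287
λ_obs = 683 × 2.287 = 1562 nm (redshift)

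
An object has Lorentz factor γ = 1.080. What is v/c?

From γ = 1/√(1 - v²/c²):
1/γ² = 1/1.080² = 0.85734
v²/c² = 1 - 0.85734 = 0.14266
v/c = √(0.14266) = 0.3777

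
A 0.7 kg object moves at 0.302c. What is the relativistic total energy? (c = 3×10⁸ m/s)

γ = 1/√(1 - 0.302²) = 1.049
mc² = 0.7 × (3×10⁸)² = 6.300×10¹⁶ J
E = γmc² = 1.049 × 6.300×10¹⁶ = 6.609×10¹⁶ J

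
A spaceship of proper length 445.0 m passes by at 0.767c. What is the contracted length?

Proper length L₀ = 445.0 m
γ = 1/√(1 - 0.767²) = 1.5585
L = L₀/γ = 445.0/1.5585 = 285.5 m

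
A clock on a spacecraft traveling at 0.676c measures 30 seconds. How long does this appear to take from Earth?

Proper time Δt₀ = 30 seconds
γ = 1/√(1 - 0.676²) = 1.357
Δt = γΔt₀ = 1.357 × 30 = 40.71 seconds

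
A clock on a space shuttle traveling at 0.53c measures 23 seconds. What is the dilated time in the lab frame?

Proper time Δt₀ = 23 seconds
γ = 1/√(1 - 0.53²) = 1.179
Δt = γΔt₀ = 1.179 × 23 = 27.12 seconds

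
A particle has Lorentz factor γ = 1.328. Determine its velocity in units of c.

From γ = 1/√(1 - v²/c²):
1/γ² = 1/1.328² = 0.5670
v²/c² = 1 - 0.5670 = 0.4330
v/c = √(0.4330) = 0.6580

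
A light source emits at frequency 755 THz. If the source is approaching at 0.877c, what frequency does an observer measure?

β = v/c = 0.877
(1+β)/(1-β) = 1.877/0.123 = 15.26
Doppler factor = √(15.26) = 3.906
f_obs = 755 × 3.906 = 2949 THz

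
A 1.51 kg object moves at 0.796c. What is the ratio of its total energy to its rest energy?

E = γmc², E₀ = mc²
E/E₀ = γ = 1/√(1 - 0.796²) = 1.652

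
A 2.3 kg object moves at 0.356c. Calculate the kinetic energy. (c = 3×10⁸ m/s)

γ = 1/√(1 - 0.356²) = 1.07011
γ - 1 = 0.07011
KE = (γ-1)mc² = 0.07011 × 2.3 × (3×10⁸)² = 1.451×10¹⁶ J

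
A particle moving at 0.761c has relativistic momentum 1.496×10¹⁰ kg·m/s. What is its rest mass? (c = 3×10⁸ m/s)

γ = 1/√(1 - 0.761²) = 1.5414
v = 0.761 × 3×10⁸ = 2.283×10⁸ m/s
m = p/(γv) = 1.496×10¹⁰/(1.5414 × 2.283×10⁸) = 42.51 kg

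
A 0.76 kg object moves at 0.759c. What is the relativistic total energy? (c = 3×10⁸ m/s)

γ = 1/√(1 - 0.759²) = 1.536
mc² = 0.76 × (3×10⁸)² = 6.840×10¹⁶ J
E = γmc² = 1.536 × 6.840×10¹⁶ = 1.051×10¹⁷ J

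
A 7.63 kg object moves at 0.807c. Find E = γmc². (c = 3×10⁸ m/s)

γ = 1/√(1 - 0.807²) = 1.693
mc² = 7.63 × (3×10⁸)² = 6.867×10¹⁷ J
E = γmc² = 1.693 × 6.867×10¹⁷ = 1.163×10¹⁸ J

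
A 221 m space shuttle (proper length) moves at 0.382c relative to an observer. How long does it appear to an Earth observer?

Proper length L₀ = 221 m
γ = 1/√(1 - 0.382²) = 1.0821
L = L₀/γ = 221/1.0821 = 204.2 m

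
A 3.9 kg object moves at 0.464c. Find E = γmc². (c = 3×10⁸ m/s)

γ = 1/√(1 - 0.464²) = 1.1289
mc² = 3.9 × (3×10⁸)² = 3.510×10¹⁷ J
E = γmc² = 1.1289 × 3.510×10¹⁷ = 3.962×10¹⁷ J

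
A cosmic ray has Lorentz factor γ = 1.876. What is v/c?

From γ = 1/√(1 - v²/c²):
1/γ² = 1/1.876² = 0.2841
v²/c² = 1 - 0.2841 = 0.7159
v/c = √(0.7159) = 0.8461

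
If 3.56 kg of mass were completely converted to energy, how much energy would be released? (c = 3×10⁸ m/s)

Using E = mc²:
c² = (3×10⁸)² = 9×10¹⁶ m²/s²
E = 3.56 × 9×10¹⁶ = 3.204×10¹⁷ J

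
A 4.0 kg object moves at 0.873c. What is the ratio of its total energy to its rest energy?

E = γmc², E₀ = mc²
E/E₀ = γ = 1/√(1 - 0.873²) = 2.050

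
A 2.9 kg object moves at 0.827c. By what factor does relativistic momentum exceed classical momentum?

p_rel = γmv, p_class = mv
Ratio = γ = 1/√(1 - 0.827²) = 1.779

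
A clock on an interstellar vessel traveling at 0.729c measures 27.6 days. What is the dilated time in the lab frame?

Proper time Δt₀ = 27.6 days
γ = 1/√(1 - 0.729²) = 1.461
Δt = γΔt₀ = 1.461 × 27.6 = 40.32 days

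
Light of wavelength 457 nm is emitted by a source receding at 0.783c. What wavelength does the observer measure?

β = 0.783
Wavelength Doppler factor = √(1.783/0.217) = √(8.2166) = 2.866
λ_obs = 457 × 2.866 = 1310 nm (redshift)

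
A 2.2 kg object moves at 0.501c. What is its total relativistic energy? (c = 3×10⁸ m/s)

γ = 1/√(1 - 0.501²) = 1.1555
mc² = 2.2 × (3×10⁸)² = 1.980×10¹⁷ J
E = γmc² = 1.1555 × 1.980×10¹⁷ = 2.288×10¹⁷ J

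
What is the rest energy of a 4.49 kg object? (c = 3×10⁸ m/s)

c² = (3×10⁸)² = 9.000×10¹⁶ m²/s²
E₀ = mc² = 4.49 × 9.000×10¹⁶ = 4.041×10¹⁷ J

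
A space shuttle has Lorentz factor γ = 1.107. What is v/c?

From γ = 1/√(1 - v²/c²):
1/γ² = 1/1.107² = 0.81603
v²/c² = 1 - 0.81603 = 0.18397
v/c = √(0.18397) = 0.4289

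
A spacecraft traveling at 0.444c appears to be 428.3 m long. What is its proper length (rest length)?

Contracted length L = 428.3 m
γ = 1/√(1 - 0.444²) = 1.116
L₀ = γL = 1.116 × 428.3 = 478.0 m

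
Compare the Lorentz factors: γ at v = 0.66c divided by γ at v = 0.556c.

γ₁ = 1/√(1 - 0.66²) = 1.331
γ₂ = 1/√(1 - 0.556²) = 1.203
γ₁/γ₂ = 1.331/1.203 = 1.106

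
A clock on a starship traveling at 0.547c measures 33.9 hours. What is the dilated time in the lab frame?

Proper time Δt₀ = 33.9 hours
γ = 1/√(1 - 0.547²) = 1.1946
Δt = γΔt₀ = 1.1946 × 33.9 = 40.50 hours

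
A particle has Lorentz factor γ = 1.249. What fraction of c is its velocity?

From γ = 1/√(1 - v²/c²):
1/γ² = 1/1.249² = 0.64103
v²/c² = 1 - 0.64103 = 0.35897
v/c = √(0.35897) = 0.5991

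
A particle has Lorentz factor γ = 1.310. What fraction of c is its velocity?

From γ = 1/√(1 - v²/c²):
1/γ² = 1/1.310² = 0.5827
v²/c² = 1 - 0.5827 = 0.4173
v/c = √(0.4173) = 0.6460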